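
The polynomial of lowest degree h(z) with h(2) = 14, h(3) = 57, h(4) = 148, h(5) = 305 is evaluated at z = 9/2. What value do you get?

Evaluate each Lagrange basis at z = 9/2:
L_0(9/2) = (3/2)·(1/2)·(-1/2)/[(-1)·(-2)·(-3)] = 1/16
L_1(9/2) = (5/2)·(1/2)·(-1/2)/[(1)·(-1)·(-2)] = -5/16
L_2(9/2) = (5/2)·(3/2)·(-1/2)/[(2)·(1)·(-1)] = 15/16
L_3(9/2) = (5/2)·(3/2)·(1/2)/[(3)·(2)·(1)] = 5/16
Sum: 14·(1/16) + 57·(-5/16) + 148·(15/16) + 305·(5/16) = 1737/8

1737/8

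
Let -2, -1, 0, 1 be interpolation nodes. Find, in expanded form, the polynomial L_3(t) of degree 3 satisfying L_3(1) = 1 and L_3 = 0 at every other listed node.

L_3(t) = (t + 2)(t + 1)t / [(3)·(2)·(1)]
       = (t^3 + 3t^2 + 2t) / (6)

L_3(t) = (1/6)t^3 + (1/2)t^2 + (1/3)t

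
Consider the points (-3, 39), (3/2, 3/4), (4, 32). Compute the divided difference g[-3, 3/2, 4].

3

g[-3,3/2] = (3/4 - 39) / (3/2 - (-3)) = -17/2
g[3/2,4] = (32 - 3/4) / (4 - 3/2) = 25/2
g[-3,3/2,4] = (25/2 - (-17/2)) / (4 - (-3)) = 3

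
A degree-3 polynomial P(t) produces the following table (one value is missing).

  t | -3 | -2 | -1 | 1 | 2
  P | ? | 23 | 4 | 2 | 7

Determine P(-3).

62

The 4 known values determine P uniquely (degree ≤ 3).
Evaluate each Lagrange basis at t = -3:
L_0(-3) = (-2)·(-4)·(-5)/[(-1)·(-3)·(-4)] = 10/3
L_1(-3) = (-1)·(-4)·(-5)/[(1)·(-2)·(-3)] = -10/3
L_2(-3) = (-1)·(-2)·(-5)/[(3)·(2)·(-1)] = 5/3
L_3(-3) = (-1)·(-2)·(-4)/[(4)·(3)·(1)] = -2/3
Sum: 23·(10/3) + 4·(-10/3) + 2·(5/3) + 7·(-2/3) = 62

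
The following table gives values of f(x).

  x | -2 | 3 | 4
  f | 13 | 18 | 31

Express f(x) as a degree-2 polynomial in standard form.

L_0(x) = (x - 3)(x - 4) / [30] = (1/30)x^2 - (7/30)x + 2/5
L_1(x) = (x + 2)(x - 4) / [-5] = -(1/5)x^2 + (2/5)x + 8/5
L_2(x) = (x + 2)(x - 3) / [6] = (1/6)x^2 - (1/6)x - 1
f(x) = 13·L_0 + 18·L_1 + 31·L_2
  13·L_0(x) = (13/30)x^2 - (91/30)x + 26/5
  18·L_1(x) = -(18/5)x^2 + (36/5)x + 144/5
  31·L_2(x) = (31/6)x^2 - (31/6)x - 31
Adding term by term: 2x^2 - x + 3

f(x) = 2x^2 - x + 3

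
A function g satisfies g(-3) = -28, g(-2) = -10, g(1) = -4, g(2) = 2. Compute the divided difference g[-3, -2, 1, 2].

g[-3,-2] = (-10 - (-28)) / (-2 - (-3)) = 18
g[-2,1] = (-4 - (-10)) / (1 - (-2)) = 2
g[1,2] = (2 - (-4)) / (2 - 1) = 6
g[-3,-2,1] = (2 - 18) / (1 - (-3)) = -4
g[-2,1,2] = (6 - 2) / (2 - (-2)) = 1
g[-3,-2,1,2] = (1 - (-4)) / (2 - (-3)) = 1

1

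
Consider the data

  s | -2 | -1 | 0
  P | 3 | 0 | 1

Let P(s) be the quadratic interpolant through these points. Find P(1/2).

3

L_0(1/2) = (3/2)·(1/2)/[(-1)·(-2)] = 3/8
L_1(1/2) = (5/2)·(1/2)/[(1)·(-1)] = -5/4
L_2(1/2) = (5/2)·(3/2)/[(2)·(1)] = 15/8
Sum: 3·(3/8) + 0 + 1·(15/8) = 3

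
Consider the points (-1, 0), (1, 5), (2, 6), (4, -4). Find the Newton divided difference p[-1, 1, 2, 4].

-3/10

p[-1,1] = (5 - 0) / (1 - (-1)) = 5/2
p[1,2] = (6 - 5) / (2 - 1) = 1
p[2,4] = (-4 - 6) / (4 - 2) = -5
p[-1,1,2] = (1 - 5/2) / (2 - (-1)) = -1/2
p[1,2,4] = (-5 - 1) / (4 - 1) = -2
p[-1,1,2,4] = (-2 - (-1/2)) / (4 - (-1)) = -3/10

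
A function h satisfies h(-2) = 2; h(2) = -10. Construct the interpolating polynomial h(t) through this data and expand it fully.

Build the Lagrange basis polynomials:
L_0(t) = (t - 2) / [-4] = -(1/4)t + 1/2
L_1(t) = (t + 2) / [4] = (1/4)t + 1/2
h(t) = 2·L_0 + (-10)·L_1
  2·L_0(t) = -(1/2)t + 1
  (-10)·L_1(t) = -(5/2)t - 5
Adding term by term: -3t - 4

h(t) = -3t - 4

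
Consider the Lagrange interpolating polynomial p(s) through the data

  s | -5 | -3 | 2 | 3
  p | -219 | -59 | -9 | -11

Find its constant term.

1

Build the Lagrange basis polynomials:
L_0(s) = (s + 3)(s - 2)(s - 3) / [-112] = -(1/112)s^3 + (1/56)s^2 + (9/112)s - 9/56
L_1(s) = (s + 5)(s - 2)(s - 3) / [60] = (1/60)s^3 - (19/60)s + 1/2
L_2(s) = (s + 5)(s + 3)(s - 3) / [-35] = -(1/35)s^3 - (1/7)s^2 + (9/35)s + 9/7
L_3(s) = (s + 5)(s + 3)(s - 2) / [48] = (1/48)s^3 + (1/8)s^2 - (1/48)s - 5/8
p(s) = (-219)·L_0 + (-59)·L_1 + (-9)·L_2 + (-11)·L_3
Only the constant term is needed; take it from each L_i and combine:
(-219)·(-9/56) + (-59)·(1/2) + (-9)·(9/7) + (-11)·(-5/8) = 1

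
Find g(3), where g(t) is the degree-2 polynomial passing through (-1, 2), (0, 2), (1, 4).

Using Newton's divided-difference form:
g[-1,0] = (2 - 2) / (0 - (-1)) = 0
g[0,1] = (4 - 2) / (1 - 0) = 2
g[-1,0,1] = (2 - 0) / (1 - (-1)) = 1
g(3) = 2 + 0·(4) + 1·(4)·(3) = 14

14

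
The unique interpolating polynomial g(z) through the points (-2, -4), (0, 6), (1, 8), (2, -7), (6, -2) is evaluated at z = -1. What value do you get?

Evaluate each Lagrange basis at z = -1:
L_0(-1) = (-1)·(-2)·(-3)·(-7)/[(-2)·(-3)·(-4)·(-8)] = 7/32
L_1(-1) = (1)·(-2)·(-3)·(-7)/[(2)·(-1)·(-2)·(-6)] = 7/4
L_2(-1) = (1)·(-1)·(-3)·(-7)/[(3)·(1)·(-1)·(-5)] = -7/5
L_3(-1) = (1)·(-1)·(-2)·(-7)/[(4)·(2)·(1)·(-4)] = 7/16
L_4(-1) = (1)·(-1)·(-2)·(-3)/[(8)·(6)·(5)·(4)] = -1/160
Sum: (-4)·(7/32) + 6·(7/4) + 8·(-7/5) + (-7)·(7/16) + (-2)·(-1/160) = -37/8

-37/8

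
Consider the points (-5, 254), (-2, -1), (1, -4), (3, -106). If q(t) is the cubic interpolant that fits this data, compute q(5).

L_0(5) = (7)·(4)·(2)/[(-3)·(-6)·(-8)] = -7/18
L_1(5) = (10)·(4)·(2)/[(3)·(-3)·(-5)] = 16/9
L_2(5) = (10)·(7)·(2)/[(6)·(3)·(-2)] = -35/9
L_3(5) = (10)·(7)·(4)/[(8)·(5)·(2)] = 7/2
Sum: 254·(-7/18) + (-1)·(16/9) + (-4)·(-35/9) + (-106)·(7/2) = -456

-456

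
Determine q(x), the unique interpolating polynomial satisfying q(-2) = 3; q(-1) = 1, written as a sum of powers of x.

q(x) = -2x - 1

Build the Lagrange basis polynomials:
L_0(x) = (x + 1) / [-1] = -x - 1
L_1(x) = (x + 2) / [1] = x + 2
q(x) = 3·L_0 + 1·L_1
  3·L_0(x) = -3x - 3
  1·L_1(x) = x + 2
Adding term by term: -2x - 1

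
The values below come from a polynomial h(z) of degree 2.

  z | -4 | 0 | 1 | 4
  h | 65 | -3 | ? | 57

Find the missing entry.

The 3 known values determine h uniquely (degree ≤ 2).
L_0(1) = (1)·(-3)/[(-4)·(-8)] = -3/32
L_1(1) = (5)·(-3)/[(4)·(-4)] = 15/16
L_2(1) = (5)·(1)/[(8)·(4)] = 5/32
Sum: 65·(-3/32) + (-3)·(15/16) + 57·(5/32) = 0

0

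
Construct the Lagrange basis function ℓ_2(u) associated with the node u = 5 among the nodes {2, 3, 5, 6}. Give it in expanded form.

ℓ_2(u) = (u - 2)(u - 3)(u - 6) / [(3)·(2)·(-1)]
       = (u^3 - 11u^2 + 36u - 36) / (-6)

ℓ_2(u) = -(1/6)u^3 + (11/6)u^2 - 6u + 6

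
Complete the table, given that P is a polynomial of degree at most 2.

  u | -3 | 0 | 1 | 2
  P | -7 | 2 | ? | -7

-1

The 3 known values determine P uniquely (degree ≤ 2).
L_0(1) = (1)·(-1)/[(-3)·(-5)] = -1/15
L_1(1) = (4)·(-1)/[(3)·(-2)] = 2/3
L_2(1) = (4)·(1)/[(5)·(2)] = 2/5
Sum: (-7)·(-1/15) + 2·(2/3) + (-7)·(2/5) = -1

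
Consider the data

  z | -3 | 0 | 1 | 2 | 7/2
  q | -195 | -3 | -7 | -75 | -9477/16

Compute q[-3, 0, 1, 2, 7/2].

q[-3,0] = (-3 - (-195)) / (0 - (-3)) = 64
q[0,1] = (-7 - (-3)) / (1 - 0) = -4
q[1,2] = (-75 - (-7)) / (2 - 1) = -68
q[2,7/2] = (-9477/16 - (-75)) / (7/2 - 2) = -2759/8
q[-3,0,1] = (-4 - 64) / (1 - (-3)) = -17
q[0,1,2] = (-68 - (-4)) / (2 - 0) = -32
q[1,2,7/2] = (-2759/8 - (-68)) / (7/2 - 1) = -443/4
q[-3,0,1,2] = (-32 - (-17)) / (2 - (-3)) = -3
q[0,1,2,7/2] = (-443/4 - (-32)) / (7/2 - 0) = -45/2
q[-3,0,1,2,7/2] = (-45/2 - (-3)) / (7/2 - (-3)) = -3

-3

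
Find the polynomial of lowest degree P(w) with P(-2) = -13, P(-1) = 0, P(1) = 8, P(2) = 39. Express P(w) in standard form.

P(w) = 3w^3 + 3w^2 + w + 1

Build the Lagrange basis polynomials:
L_0(w) = (w + 1)(w - 1)(w - 2) / [-12] = -(1/12)w^3 + (1/6)w^2 + (1/12)w - 1/6
L_1(w) = (w + 2)(w - 1)(w - 2) / [6] = (1/6)w^3 - (1/6)w^2 - (2/3)w + 2/3
L_2(w) = (w + 2)(w + 1)(w - 2) / [-6] = -(1/6)w^3 - (1/6)w^2 + (2/3)w + 2/3
L_3(w) = (w + 2)(w + 1)(w - 1) / [12] = (1/12)w^3 + (1/6)w^2 - (1/12)w - 1/6
P(w) = (-13)·L_0 + 0·L_1 + 8·L_2 + 39·L_3
  (-13)·L_0(w) = (13/12)w^3 - (13/6)w^2 - (13/12)w + 13/6
  0·L_1(w) = 0
  8·L_2(w) = -(4/3)w^3 - (4/3)w^2 + (16/3)w + 16/3
  39·L_3(w) = (13/4)w^3 + (13/2)w^2 - (13/4)w - 13/2
Adding term by term: 3w^3 + 3w^2 + w + 1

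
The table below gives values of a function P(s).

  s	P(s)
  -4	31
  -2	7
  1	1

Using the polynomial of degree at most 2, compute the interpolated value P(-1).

Using Newton's divided-difference form:
P[-4,-2] = (7 - 31) / (-2 - (-4)) = -12
P[-2,1] = (1 - 7) / (1 - (-2)) = -2
P[-4,-2,1] = (-2 - (-12)) / (1 - (-4)) = 2
P(-1) = 31 + (-12)·(3) + 2·(3)·(1) = 1

1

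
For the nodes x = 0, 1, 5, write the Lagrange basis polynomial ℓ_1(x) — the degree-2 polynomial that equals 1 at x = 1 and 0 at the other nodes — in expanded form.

ℓ_1(x) = -(1/4)x^2 + (5/4)x

ℓ_1(x) = x(x - 5) / [(1)·(-4)]
       = (x^2 - 5x) / (-4)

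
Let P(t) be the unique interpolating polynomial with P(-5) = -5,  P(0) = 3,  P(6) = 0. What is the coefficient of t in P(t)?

L_0(t) = t(t - 6) / [55] = (1/55)t^2 - (6/55)t
L_1(t) = (t + 5)(t - 6) / [-30] = -(1/30)t^2 + (1/30)t + 1
L_2(t) = (t + 5)t / [66] = (1/66)t^2 + (5/66)t
P(t) = (-5)·L_0 + 3·L_1 + 0·L_2
Only the coefficient of t is needed; take it from each L_i and combine:
(-5)·(-6/55) + 3·(1/30) + 0·(5/66) = 71/110

71/110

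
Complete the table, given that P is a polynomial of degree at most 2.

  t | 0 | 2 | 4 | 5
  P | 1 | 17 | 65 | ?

101

The 3 known values determine P uniquely (degree ≤ 2).
Evaluate each Lagrange basis at t = 5:
L_0(5) = (3)·(1)/[(-2)·(-4)] = 3/8
L_1(5) = (5)·(1)/[(2)·(-2)] = -5/4
L_2(5) = (5)·(3)/[(4)·(2)] = 15/8
Sum: 1·(3/8) + 17·(-5/4) + 65·(15/8) = 101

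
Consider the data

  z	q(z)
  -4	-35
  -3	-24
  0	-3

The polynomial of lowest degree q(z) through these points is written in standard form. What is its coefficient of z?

4

L_0(z) = (z + 3)z / [4] = (1/4)z^2 + (3/4)z
L_1(z) = (z + 4)z / [-3] = -(1/3)z^2 - (4/3)z
L_2(z) = (z + 4)(z + 3) / [12] = (1/12)z^2 + (7/12)z + 1
q(z) = (-35)·L_0 + (-24)·L_1 + (-3)·L_2
Only the coefficient of z is needed; take it from each L_i and combine:
(-35)·(3/4) + (-24)·(-4/3) + (-3)·(7/12) = 4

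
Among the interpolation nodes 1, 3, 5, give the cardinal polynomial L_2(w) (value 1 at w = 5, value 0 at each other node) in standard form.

L_2(w) = (1/8)w^2 - (1/2)w + 3/8

L_2(w) = (w - 1)(w - 3) / [(4)·(2)]
       = (w^2 - 4w + 3) / (8)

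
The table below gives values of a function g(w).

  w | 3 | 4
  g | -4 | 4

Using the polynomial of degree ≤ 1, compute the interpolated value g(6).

L_0(6) = (2)/[(-1)] = -2
L_1(6) = (3)/[(1)] = 3
Sum: (-4)·(-2) + 4·(3) = 20

20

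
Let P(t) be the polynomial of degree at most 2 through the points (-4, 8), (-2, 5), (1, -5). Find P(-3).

103/15

Evaluate each Lagrange basis at t = -3:
L_0(-3) = (-1)·(-4)/[(-2)·(-5)] = 2/5
L_1(-3) = (1)·(-4)/[(2)·(-3)] = 2/3
L_2(-3) = (1)·(-1)/[(5)·(3)] = -1/15
Sum: 8·(2/5) + 5·(2/3) + (-5)·(-1/15) = 103/15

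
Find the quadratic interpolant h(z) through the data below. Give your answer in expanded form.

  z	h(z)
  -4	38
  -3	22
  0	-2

Newton's divided differences:
h[-4,-3] = (22 - 38) / (-3 - (-4)) = -16
h[-3,0] = (-2 - 22) / (0 - (-3)) = -8
h[-4,-3,0] = (-8 - (-16)) / (0 - (-4)) = 2
h(z) = 38 + (-16)·(z + 4) + 2·(z + 4)(z + 3)
Expanding: h(z) = 2z^2 - 2z - 2

h(z) = 2z^2 - 2z - 2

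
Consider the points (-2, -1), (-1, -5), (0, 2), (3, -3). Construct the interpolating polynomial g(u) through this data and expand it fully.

g(u) = -(23/15)u^3 + (9/10)u^2 + (283/30)u + 2

Newton's divided differences:
g[-2,-1] = (-5 - (-1)) / (-1 - (-2)) = -4
g[-1,0] = (2 - (-5)) / (0 - (-1)) = 7
g[0,3] = (-3 - 2) / (3 - 0) = -5/3
g[-2,-1,0] = (7 - (-4)) / (0 - (-2)) = 11/2
g[-1,0,3] = (-5/3 - 7) / (3 - (-1)) = -13/6
g[-2,-1,0,3] = (-13/6 - 11/2) / (3 - (-2)) = -23/15
g(u) = -1 + (-4)·(u + 2) + (11/2)·(u + 2)(u + 1) + (-23/15)·(u + 2)(u + 1)u
Expanding: g(u) = -(23/15)u^3 + (9/10)u^2 + (283/30)u + 2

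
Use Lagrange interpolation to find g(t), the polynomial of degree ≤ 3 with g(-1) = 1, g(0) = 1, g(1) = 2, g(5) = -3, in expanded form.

g(t) = -(19/120)t^3 + (1/2)t^2 + (79/120)t + 1

L_0(t) = t(t - 1)(t - 5) / [-12] = -(1/12)t^3 + (1/2)t^2 - (5/12)t
L_1(t) = (t + 1)(t - 1)(t - 5) / [5] = (1/5)t^3 - t^2 - (1/5)t + 1
L_2(t) = (t + 1)t(t - 5) / [-8] = -(1/8)t^3 + (1/2)t^2 + (5/8)t
L_3(t) = (t + 1)t(t - 1) / [120] = (1/120)t^3 - (1/120)t
g(t) = 1·L_0 + 1·L_1 + 2·L_2 + (-3)·L_3
  1·L_0(t) = -(1/12)t^3 + (1/2)t^2 - (5/12)t
  1·L_1(t) = (1/5)t^3 - t^2 - (1/5)t + 1
  2·L_2(t) = -(1/4)t^3 + t^2 + (5/4)t
  (-3)·L_3(t) = -(1/40)t^3 + (1/40)t
Adding term by term: -(19/120)t^3 + (1/2)t^2 + (79/120)t + 1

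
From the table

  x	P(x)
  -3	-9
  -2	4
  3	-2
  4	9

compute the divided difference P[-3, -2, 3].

-71/30

P[-3,-2] = (4 - (-9)) / (-2 - (-3)) = 13
P[-2,3] = (-2 - 4) / (3 - (-2)) = -6/5
P[-3,-2,3] = (-6/5 - 13) / (3 - (-3)) = -71/30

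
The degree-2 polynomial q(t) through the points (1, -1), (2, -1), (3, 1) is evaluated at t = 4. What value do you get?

5

Evaluate each Lagrange basis at t = 4:
L_0(4) = (2)·(1)/[(-1)·(-2)] = 1
L_1(4) = (3)·(1)/[(1)·(-1)] = -3
L_2(4) = (3)·(2)/[(2)·(1)] = 3
Sum: (-1)·(1) + (-1)·(-3) + 1·(3) = 5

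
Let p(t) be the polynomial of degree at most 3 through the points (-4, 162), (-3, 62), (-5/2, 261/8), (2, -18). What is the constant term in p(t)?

2

Build the Lagrange basis polynomials:
L_0(t) = (t + 3)(t + 5/2)(t - 2) / [-9] = -(1/9)t^3 - (7/18)t^2 + (7/18)t + 5/3
L_1(t) = (t + 4)(t + 5/2)(t - 2) / [5/2] = (2/5)t^3 + (9/5)t^2 - (6/5)t - 8
L_2(t) = (t + 4)(t + 3)(t - 2) / [-27/8] = -(8/27)t^3 - (40/27)t^2 + (16/27)t + 64/9
L_3(t) = (t + 4)(t + 3)(t + 5/2) / [135] = (1/135)t^3 + (19/270)t^2 + (59/270)t + 2/9
p(t) = 162·L_0 + 62·L_1 + (261/8)·L_2 + (-18)·L_3
Only the constant term is needed; take it from each L_i and combine:
162·(5/3) + 62·(-8) + (261/8)·(64/9) + (-18)·(2/9) = 2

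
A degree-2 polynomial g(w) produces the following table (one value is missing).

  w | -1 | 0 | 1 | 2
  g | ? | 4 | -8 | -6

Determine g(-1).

The 3 known values determine g uniquely (degree ≤ 2).
L_0(-1) = (-2)·(-3)/[(-1)·(-2)] = 3
L_1(-1) = (-1)·(-3)/[(1)·(-1)] = -3
L_2(-1) = (-1)·(-2)/[(2)·(1)] = 1
Sum: 4·(3) + (-8)·(-3) + (-6)·(1) = 30

30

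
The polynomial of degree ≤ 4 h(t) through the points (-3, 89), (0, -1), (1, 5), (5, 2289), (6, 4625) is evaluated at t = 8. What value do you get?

14103

Evaluate each Lagrange basis at t = 8:
L_0(8) = (8)·(7)·(3)·(2)/[(-3)·(-4)·(-8)·(-9)] = 7/18
L_1(8) = (11)·(7)·(3)·(2)/[(3)·(-1)·(-5)·(-6)] = -77/15
L_2(8) = (11)·(8)·(3)·(2)/[(4)·(1)·(-4)·(-5)] = 33/5
L_3(8) = (11)·(8)·(7)·(2)/[(8)·(5)·(4)·(-1)] = -77/10
L_4(8) = (11)·(8)·(7)·(3)/[(9)·(6)·(5)·(1)] = 308/45
Sum: 89·(7/18) + (-1)·(-77/15) + 5·(33/5) + 2289·(-77/10) + 4625·(308/45) = 14103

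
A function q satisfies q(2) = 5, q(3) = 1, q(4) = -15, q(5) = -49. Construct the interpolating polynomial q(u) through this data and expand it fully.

Build the Lagrange basis polynomials:
L_0(u) = (u - 3)(u - 4)(u - 5) / [-6] = -(1/6)u^3 + 2u^2 - (47/6)u + 10
L_1(u) = (u - 2)(u - 4)(u - 5) / [2] = (1/2)u^3 - (11/2)u^2 + 19u - 20
L_2(u) = (u - 2)(u - 3)(u - 5) / [-2] = -(1/2)u^3 + 5u^2 - (31/2)u + 15
L_3(u) = (u - 2)(u - 3)(u - 4) / [6] = (1/6)u^3 - (3/2)u^2 + (13/3)u - 4
q(u) = 5·L_0 + 1·L_1 + (-15)·L_2 + (-49)·L_3
  5·L_0(u) = -(5/6)u^3 + 10u^2 - (235/6)u + 50
  1·L_1(u) = (1/2)u^3 - (11/2)u^2 + 19u - 20
  (-15)·L_2(u) = (15/2)u^3 - 75u^2 + (465/2)u - 225
  (-49)·L_3(u) = -(49/6)u^3 + (147/2)u^2 - (637/3)u + 196
Adding term by term: -u^3 + 3u^2 + 1

q(u) = -u^3 + 3u^2 + 1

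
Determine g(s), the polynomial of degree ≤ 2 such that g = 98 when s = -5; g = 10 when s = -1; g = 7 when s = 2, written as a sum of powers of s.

Build the Lagrange basis polynomials:
L_0(s) = (s + 1)(s - 2) / [28] = (1/28)s^2 - (1/28)s - 1/14
L_1(s) = (s + 5)(s - 2) / [-12] = -(1/12)s^2 - (1/4)s + 5/6
L_2(s) = (s + 5)(s + 1) / [21] = (1/21)s^2 + (2/7)s + 5/21
g(s) = 98·L_0 + 10·L_1 + 7·L_2
  98·L_0(s) = (7/2)s^2 - (7/2)s - 7
  10·L_1(s) = -(5/6)s^2 - (5/2)s + 25/3
  7·L_2(s) = (1/3)s^2 + 2s + 5/3
Adding term by term: 3s^2 - 4s + 3

g(s) = 3s^2 - 4s + 3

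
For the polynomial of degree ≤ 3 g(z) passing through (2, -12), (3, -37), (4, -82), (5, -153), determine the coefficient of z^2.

-1

L_0(z) = (z - 3)(z - 4)(z - 5) / [-6] = -(1/6)z^3 + 2z^2 - (47/6)z + 10
L_1(z) = (z - 2)(z - 4)(z - 5) / [2] = (1/2)z^3 - (11/2)z^2 + 19z - 20
L_2(z) = (z - 2)(z - 3)(z - 5) / [-2] = -(1/2)z^3 + 5z^2 - (31/2)z + 15
L_3(z) = (z - 2)(z - 3)(z - 4) / [6] = (1/6)z^3 - (3/2)z^2 + (13/3)z - 4
g(z) = (-12)·L_0 + (-37)·L_1 + (-82)·L_2 + (-153)·L_3
Only the coefficient of z^2 is needed; take it from each L_i and combine:
(-12)·(2) + (-37)·(-11/2) + (-82)·(5) + (-153)·(-3/2) = -1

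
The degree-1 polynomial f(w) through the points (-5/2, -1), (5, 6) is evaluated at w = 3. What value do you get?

62/15

Evaluate each Lagrange basis at w = 3:
L_0(3) = (-2)/[(-15/2)] = 4/15
L_1(3) = (11/2)/[(15/2)] = 11/15
Sum: (-1)·(4/15) + 6·(11/15) = 62/15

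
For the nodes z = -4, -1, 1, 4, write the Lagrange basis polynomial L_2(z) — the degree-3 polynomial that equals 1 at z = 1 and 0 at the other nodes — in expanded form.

L_2(z) = (z + 4)(z + 1)(z - 4) / [(5)·(2)·(-3)]
       = (z^3 + z^2 - 16z - 16) / (-30)

L_2(z) = -(1/30)z^3 - (1/30)z^2 + (8/15)z + 8/15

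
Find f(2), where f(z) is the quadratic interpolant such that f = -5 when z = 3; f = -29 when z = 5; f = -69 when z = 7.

1

Evaluate each Lagrange basis at z = 2:
L_0(2) = (-3)·(-5)/[(-2)·(-4)] = 15/8
L_1(2) = (-1)·(-5)/[(2)·(-2)] = -5/4
L_2(2) = (-1)·(-3)/[(4)·(2)] = 3/8
Sum: (-5)·(15/8) + (-29)·(-5/4) + (-69)·(3/8) = 1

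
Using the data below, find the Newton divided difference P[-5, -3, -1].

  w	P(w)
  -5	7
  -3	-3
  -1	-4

9/8

P[-5,-3] = (-3 - 7) / (-3 - (-5)) = -5
P[-3,-1] = (-4 - (-3)) / (-1 - (-3)) = -1/2
P[-5,-3,-1] = (-1/2 - (-5)) / (-1 - (-5)) = 9/8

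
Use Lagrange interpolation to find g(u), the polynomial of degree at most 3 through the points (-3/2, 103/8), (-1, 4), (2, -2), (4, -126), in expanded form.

g(u) = -3u^3 + 3u^2 + 4u + 2

Build the Lagrange basis polynomials:
L_0(u) = (u + 1)(u - 2)(u - 4) / [-77/8] = -(8/77)u^3 + (40/77)u^2 - (16/77)u - 64/77
L_1(u) = (u + 3/2)(u - 2)(u - 4) / [15/2] = (2/15)u^3 - (3/5)u^2 - (2/15)u + 8/5
L_2(u) = (u + 3/2)(u + 1)(u - 4) / [-21] = -(1/21)u^3 + (1/14)u^2 + (17/42)u + 2/7
L_3(u) = (u + 3/2)(u + 1)(u - 2) / [55] = (1/55)u^3 + (1/110)u^2 - (7/110)u - 3/55
g(u) = (103/8)·L_0 + 4·L_1 + (-2)·L_2 + (-126)·L_3
  (103/8)·L_0(u) = -(103/77)u^3 + (515/77)u^2 - (206/77)u - 824/77
  4·L_1(u) = (8/15)u^3 - (12/5)u^2 - (8/15)u + 32/5
  (-2)·L_2(u) = (2/21)u^3 - (1/7)u^2 - (17/21)u - 4/7
  (-126)·L_3(u) = -(126/55)u^3 - (63/55)u^2 + (441/55)u + 378/55
Adding term by term: -3u^3 + 3u^2 + 4u + 2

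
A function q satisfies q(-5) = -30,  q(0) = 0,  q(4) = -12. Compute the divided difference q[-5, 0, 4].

q[-5,0] = (0 - (-30)) / (0 - (-5)) = 6
q[0,4] = (-12 - 0) / (4 - 0) = -3
q[-5,0,4] = (-3 - 6) / (4 - (-5)) = -1

-1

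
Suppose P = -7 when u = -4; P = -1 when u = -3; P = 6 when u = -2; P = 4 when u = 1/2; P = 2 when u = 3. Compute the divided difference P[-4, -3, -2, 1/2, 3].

44/315

P[-4,-3] = (-1 - (-7)) / (-3 - (-4)) = 6
P[-3,-2] = (6 - (-1)) / (-2 - (-3)) = 7
P[-2,1/2] = (4 - 6) / (1/2 - (-2)) = -4/5
P[1/2,3] = (2 - 4) / (3 - 1/2) = -4/5
P[-4,-3,-2] = (7 - 6) / (-2 - (-4)) = 1/2
P[-3,-2,1/2] = (-4/5 - 7) / (1/2 - (-3)) = -78/35
P[-2,1/2,3] = (-4/5 - (-4/5)) / (3 - (-2)) = 0
P[-4,-3,-2,1/2] = (-78/35 - 1/2) / (1/2 - (-4)) = -191/315
P[-3,-2,1/2,3] = (0 - (-78/35)) / (3 - (-3)) = 13/35
P[-4,-3,-2,1/2,3] = (13/35 - (-191/315)) / (3 - (-4)) = 44/315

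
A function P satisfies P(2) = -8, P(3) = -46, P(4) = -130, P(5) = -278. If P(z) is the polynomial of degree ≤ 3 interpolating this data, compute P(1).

2

Using Newton's divided-difference form:
P[2,3] = (-46 - (-8)) / (3 - 2) = -38
P[3,4] = (-130 - (-46)) / (4 - 3) = -84
P[4,5] = (-278 - (-130)) / (5 - 4) = -148
P[2,3,4] = (-84 - (-38)) / (4 - 2) = -23
P[3,4,5] = (-148 - (-84)) / (5 - 3) = -32
P[2,3,4,5] = (-32 - (-23)) / (5 - 2) = -3
P(1) = -8 + (-38)·(-1) + (-23)·(-1)·(-2) + (-3)·(-1)·(-2)·(-3) = 2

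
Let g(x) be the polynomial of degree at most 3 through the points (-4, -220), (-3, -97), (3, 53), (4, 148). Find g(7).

Using Newton's divided-difference form:
g[-4,-3] = (-97 - (-220)) / (-3 - (-4)) = 123
g[-3,3] = (53 - (-97)) / (3 - (-3)) = 25
g[3,4] = (148 - 53) / (4 - 3) = 95
g[-4,-3,3] = (25 - 123) / (3 - (-4)) = -14
g[-3,3,4] = (95 - 25) / (4 - (-3)) = 10
g[-4,-3,3,4] = (10 - (-14)) / (4 - (-4)) = 3
g(7) = -220 + 123·(11) + (-14)·(11)·(10) + 3·(11)·(10)·(4) = 913

913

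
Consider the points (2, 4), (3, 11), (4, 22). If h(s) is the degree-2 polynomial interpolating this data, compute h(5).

37

L_0(5) = (2)·(1)/[(-1)·(-2)] = 1
L_1(5) = (3)·(1)/[(1)·(-1)] = -3
L_2(5) = (3)·(2)/[(2)·(1)] = 3
Sum: 4·(1) + 11·(-3) + 22·(3) = 37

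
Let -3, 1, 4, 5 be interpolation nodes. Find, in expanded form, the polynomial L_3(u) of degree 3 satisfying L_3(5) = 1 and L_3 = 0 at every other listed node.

L_3(u) = (1/32)u^3 - (1/16)u^2 - (11/32)u + 3/8

L_3(u) = (u + 3)(u - 1)(u - 4) / [(8)·(4)·(1)]
       = (u^3 - 2u^2 - 11u + 12) / (32)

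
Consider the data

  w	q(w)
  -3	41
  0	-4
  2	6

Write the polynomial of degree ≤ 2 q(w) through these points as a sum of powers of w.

q(w) = 4w^2 - 3w - 4

Build the Lagrange basis polynomials:
L_0(w) = w(w - 2) / [15] = (1/15)w^2 - (2/15)w
L_1(w) = (w + 3)(w - 2) / [-6] = -(1/6)w^2 - (1/6)w + 1
L_2(w) = (w + 3)w / [10] = (1/10)w^2 + (3/10)w
q(w) = 41·L_0 + (-4)·L_1 + 6·L_2
  41·L_0(w) = (41/15)w^2 - (82/15)w
  (-4)·L_1(w) = (2/3)w^2 + (2/3)w - 4
  6·L_2(w) = (3/5)w^2 + (9/5)w
Adding term by term: 4w^2 - 3w - 4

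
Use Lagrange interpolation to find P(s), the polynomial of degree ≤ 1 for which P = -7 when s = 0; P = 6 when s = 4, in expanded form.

Build the Lagrange basis polynomials:
L_0(s) = (s - 4) / [-4] = -(1/4)s + 1
L_1(s) = s / [4] = (1/4)s
P(s) = (-7)·L_0 + 6·L_1
  (-7)·L_0(s) = (7/4)s - 7
  6·L_1(s) = (3/2)s
Adding term by term: (13/4)s - 7

P(s) = (13/4)s - 7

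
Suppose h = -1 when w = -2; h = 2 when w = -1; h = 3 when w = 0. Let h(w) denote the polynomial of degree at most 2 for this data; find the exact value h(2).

-1

L_0(2) = (3)·(2)/[(-1)·(-2)] = 3
L_1(2) = (4)·(2)/[(1)·(-1)] = -8
L_2(2) = (4)·(3)/[(2)·(1)] = 6
Sum: (-1)·(3) + 2·(-8) + 3·(6) = -1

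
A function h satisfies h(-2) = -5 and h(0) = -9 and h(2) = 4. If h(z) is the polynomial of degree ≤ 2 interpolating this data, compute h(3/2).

-27/32

Evaluate each Lagrange basis at z = 3/2:
L_0(3/2) = (3/2)·(-1/2)/[(-2)·(-4)] = -3/32
L_1(3/2) = (7/2)·(-1/2)/[(2)·(-2)] = 7/16
L_2(3/2) = (7/2)·(3/2)/[(4)·(2)] = 21/32
Sum: (-5)·(-3/32) + (-9)·(7/16) + 4·(21/32) = -27/32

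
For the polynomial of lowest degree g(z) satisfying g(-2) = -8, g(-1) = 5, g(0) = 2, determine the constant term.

Build the Lagrange basis polynomials:
L_0(z) = (z + 1)z / [2] = (1/2)z^2 + (1/2)z
L_1(z) = (z + 2)z / [-1] = -z^2 - 2z
L_2(z) = (z + 2)(z + 1) / [2] = (1/2)z^2 + (3/2)z + 1
g(z) = (-8)·L_0 + 5·L_1 + 2·L_2
Only the constant term is needed; take it from each L_i and combine:
(-8)·(0) + 5·(0) + 2·(1) = 2

2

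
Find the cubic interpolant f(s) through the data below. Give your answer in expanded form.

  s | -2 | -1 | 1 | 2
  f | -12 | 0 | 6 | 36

f(s) = 3s^3 + 3s^2

L_0(s) = (s + 1)(s - 1)(s - 2) / [-12] = -(1/12)s^3 + (1/6)s^2 + (1/12)s - 1/6
L_1(s) = (s + 2)(s - 1)(s - 2) / [6] = (1/6)s^3 - (1/6)s^2 - (2/3)s + 2/3
L_2(s) = (s + 2)(s + 1)(s - 2) / [-6] = -(1/6)s^3 - (1/6)s^2 + (2/3)s + 2/3
L_3(s) = (s + 2)(s + 1)(s - 1) / [12] = (1/12)s^3 + (1/6)s^2 - (1/12)s - 1/6
f(s) = (-12)·L_0 + 0·L_1 + 6·L_2 + 36·L_3
  (-12)·L_0(s) = s^3 - 2s^2 - s + 2
  0·L_1(s) = 0
  6·L_2(s) = -s^3 - s^2 + 4s + 4
  36·L_3(s) = 3s^3 + 6s^2 - 3s - 6
Adding term by term: 3s^3 + 3s^2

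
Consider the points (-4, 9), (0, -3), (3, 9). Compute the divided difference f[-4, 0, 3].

1

f[-4,0] = (-3 - 9) / (0 - (-4)) = -3
f[0,3] = (9 - (-3)) / (3 - 0) = 4
f[-4,0,3] = (4 - (-3)) / (3 - (-4)) = 1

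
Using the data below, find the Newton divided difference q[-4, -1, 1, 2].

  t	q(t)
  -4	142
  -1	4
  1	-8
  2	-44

-3

q[-4,-1] = (4 - 142) / (-1 - (-4)) = -46
q[-1,1] = (-8 - 4) / (1 - (-1)) = -6
q[1,2] = (-44 - (-8)) / (2 - 1) = -36
q[-4,-1,1] = (-6 - (-46)) / (1 - (-4)) = 8
q[-1,1,2] = (-36 - (-6)) / (2 - (-1)) = -10
q[-4,-1,1,2] = (-10 - 8) / (2 - (-4)) = -3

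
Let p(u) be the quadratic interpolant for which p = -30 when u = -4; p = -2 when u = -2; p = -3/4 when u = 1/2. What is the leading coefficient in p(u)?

-3

Build the Lagrange basis polynomials:
L_0(u) = (u + 2)(u - 1/2) / [9] = (1/9)u^2 + (1/6)u - 1/9
L_1(u) = (u + 4)(u - 1/2) / [-5] = -(1/5)u^2 - (7/10)u + 2/5
L_2(u) = (u + 4)(u + 2) / [45/4] = (4/45)u^2 + (8/15)u + 32/45
p(u) = (-30)·L_0 + (-2)·L_1 + (-3/4)·L_2
Only the coefficient of u^2 is needed; take it from each L_i and combine:
(-30)·(1/9) + (-2)·(-1/5) + (-3/4)·(4/45) = -3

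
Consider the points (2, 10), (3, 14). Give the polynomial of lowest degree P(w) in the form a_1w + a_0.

P(w) = 4w + 2

Build the Lagrange basis polynomials:
L_0(w) = (w - 3) / [-1] = -w + 3
L_1(w) = (w - 2) / [1] = w - 2
P(w) = 10·L_0 + 14·L_1
  10·L_0(w) = -10w + 30
  14·L_1(w) = 14w - 28
Adding term by term: 4w + 2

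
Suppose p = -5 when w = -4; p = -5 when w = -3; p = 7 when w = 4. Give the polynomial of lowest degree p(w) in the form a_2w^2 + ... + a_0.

L_0(w) = (w + 3)(w - 4) / [8] = (1/8)w^2 - (1/8)w - 3/2
L_1(w) = (w + 4)(w - 4) / [-7] = -(1/7)w^2 + 16/7
L_2(w) = (w + 4)(w + 3) / [56] = (1/56)w^2 + (1/8)w + 3/14
p(w) = (-5)·L_0 + (-5)·L_1 + 7·L_2
  (-5)·L_0(w) = -(5/8)w^2 + (5/8)w + 15/2
  (-5)·L_1(w) = (5/7)w^2 - 80/7
  7·L_2(w) = (1/8)w^2 + (7/8)w + 3/2
Adding term by term: (3/14)w^2 + (3/2)w - 17/7

p(w) = (3/14)w^2 + (3/2)w - 17/7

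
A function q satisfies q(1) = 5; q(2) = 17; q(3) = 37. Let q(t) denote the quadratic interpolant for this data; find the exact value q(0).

1

L_0(0) = (-2)·(-3)/[(-1)·(-2)] = 3
L_1(0) = (-1)·(-3)/[(1)·(-1)] = -3
L_2(0) = (-1)·(-2)/[(2)·(1)] = 1
Sum: 5·(3) + 17·(-3) + 37·(1) = 1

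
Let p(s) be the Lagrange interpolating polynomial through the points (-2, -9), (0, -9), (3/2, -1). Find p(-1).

-221/21

L_0(-1) = (-1)·(-5/2)/[(-2)·(-7/2)] = 5/14
L_1(-1) = (1)·(-5/2)/[(2)·(-3/2)] = 5/6
L_2(-1) = (1)·(-1)/[(7/2)·(3/2)] = -4/21
Sum: (-9)·(5/14) + (-9)·(5/6) + (-1)·(-4/21) = -221/21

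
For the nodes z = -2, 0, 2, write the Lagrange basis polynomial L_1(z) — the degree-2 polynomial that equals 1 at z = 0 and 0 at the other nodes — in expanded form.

L_1(z) = (z + 2)(z - 2) / [(2)·(-2)]
       = (z^2 - 4) / (-4)

L_1(z) = -(1/4)z^2 + 1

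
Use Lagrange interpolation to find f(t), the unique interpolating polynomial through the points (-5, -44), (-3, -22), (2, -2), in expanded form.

Build the Lagrange basis polynomials:
L_0(t) = (t + 3)(t - 2) / [14] = (1/14)t^2 + (1/14)t - 3/7
L_1(t) = (t + 5)(t - 2) / [-10] = -(1/10)t^2 - (3/10)t + 1
L_2(t) = (t + 5)(t + 3) / [35] = (1/35)t^2 + (8/35)t + 3/7
f(t) = (-44)·L_0 + (-22)·L_1 + (-2)·L_2
  (-44)·L_0(t) = -(22/7)t^2 - (22/7)t + 132/7
  (-22)·L_1(t) = (11/5)t^2 + (33/5)t - 22
  (-2)·L_2(t) = -(2/35)t^2 - (16/35)t - 6/7
Adding term by term: -t^2 + 3t - 4

f(t) = -t^2 + 3t - 4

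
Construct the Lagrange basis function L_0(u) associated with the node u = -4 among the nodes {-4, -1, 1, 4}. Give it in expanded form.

L_0(u) = (u + 1)(u - 1)(u - 4) / [(-3)·(-5)·(-8)]
       = (u^3 - 4u^2 - u + 4) / (-120)

L_0(u) = -(1/120)u^3 + (1/30)u^2 + (1/120)u - 1/30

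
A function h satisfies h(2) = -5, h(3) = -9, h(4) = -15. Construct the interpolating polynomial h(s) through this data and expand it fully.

L_0(s) = (s - 3)(s - 4) / [2] = (1/2)s^2 - (7/2)s + 6
L_1(s) = (s - 2)(s - 4) / [-1] = -s^2 + 6s - 8
L_2(s) = (s - 2)(s - 3) / [2] = (1/2)s^2 - (5/2)s + 3
h(s) = (-5)·L_0 + (-9)·L_1 + (-15)·L_2
  (-5)·L_0(s) = -(5/2)s^2 + (35/2)s - 30
  (-9)·L_1(s) = 9s^2 - 54s + 72
  (-15)·L_2(s) = -(15/2)s^2 + (75/2)s - 45
Adding term by term: -s^2 + s - 3

h(s) = -s^2 + s - 3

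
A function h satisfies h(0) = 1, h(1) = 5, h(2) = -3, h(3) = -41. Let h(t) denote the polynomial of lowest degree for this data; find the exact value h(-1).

Using Newton's divided-difference form:
h[0,1] = (5 - 1) / (1 - 0) = 4
h[1,2] = (-3 - 5) / (2 - 1) = -8
h[2,3] = (-41 - (-3)) / (3 - 2) = -38
h[0,1,2] = (-8 - 4) / (2 - 0) = -6
h[1,2,3] = (-38 - (-8)) / (3 - 1) = -15
h[0,1,2,3] = (-15 - (-6)) / (3 - 0) = -3
h(-1) = 1 + 4·(-1) + (-6)·(-1)·(-2) + (-3)·(-1)·(-2)·(-3) = 3

3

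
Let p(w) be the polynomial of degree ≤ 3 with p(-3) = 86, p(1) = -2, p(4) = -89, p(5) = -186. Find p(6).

-337

Evaluate each Lagrange basis at w = 6:
L_0(6) = (5)·(2)·(1)/[(-4)·(-7)·(-8)] = -5/112
L_1(6) = (9)·(2)·(1)/[(4)·(-3)·(-4)] = 3/8
L_2(6) = (9)·(5)·(1)/[(7)·(3)·(-1)] = -15/7
L_3(6) = (9)·(5)·(2)/[(8)·(4)·(1)] = 45/16
Sum: 86·(-5/112) + (-2)·(3/8) + (-89)·(-15/7) + (-186)·(45/16) = -337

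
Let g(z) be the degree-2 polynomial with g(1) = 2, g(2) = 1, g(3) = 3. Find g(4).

Evaluate each Lagrange basis at z = 4:
L_0(4) = (2)·(1)/[(-1)·(-2)] = 1
L_1(4) = (3)·(1)/[(1)·(-1)] = -3
L_2(4) = (3)·(2)/[(2)·(1)] = 3
Sum: 2·(1) + 1·(-3) + 3·(3) = 8

8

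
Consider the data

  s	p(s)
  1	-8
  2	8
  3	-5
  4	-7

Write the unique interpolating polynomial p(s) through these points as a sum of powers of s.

Newton's divided differences:
p[1,2] = (8 - (-8)) / (2 - 1) = 16
p[2,3] = (-5 - 8) / (3 - 2) = -13
p[3,4] = (-7 - (-5)) / (4 - 3) = -2
p[1,2,3] = (-13 - 16) / (3 - 1) = -29/2
p[2,3,4] = (-2 - (-13)) / (4 - 2) = 11/2
p[1,2,3,4] = (11/2 - (-29/2)) / (4 - 1) = 20/3
p(s) = -8 + 16·(s - 1) + (-29/2)·(s - 1)(s - 2) + (20/3)·(s - 1)(s - 2)(s - 3)
Expanding: p(s) = (20/3)s^3 - (109/2)s^2 + (797/6)s - 93

p(s) = (20/3)s^3 - (109/2)s^2 + (797/6)s - 93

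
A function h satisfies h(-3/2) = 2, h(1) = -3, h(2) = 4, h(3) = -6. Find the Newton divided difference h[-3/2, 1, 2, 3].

-155/63

h[-3/2,1] = (-3 - 2) / (1 - (-3/2)) = -2
h[1,2] = (4 - (-3)) / (2 - 1) = 7
h[2,3] = (-6 - 4) / (3 - 2) = -10
h[-3/2,1,2] = (7 - (-2)) / (2 - (-3/2)) = 18/7
h[1,2,3] = (-10 - 7) / (3 - 1) = -17/2
h[-3/2,1,2,3] = (-17/2 - 18/7) / (3 - (-3/2)) = -155/63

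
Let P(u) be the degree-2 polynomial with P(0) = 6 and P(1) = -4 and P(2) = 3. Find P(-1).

33

L_0(-1) = (-2)·(-3)/[(-1)·(-2)] = 3
L_1(-1) = (-1)·(-3)/[(1)·(-1)] = -3
L_2(-1) = (-1)·(-2)/[(2)·(1)] = 1
Sum: 6·(3) + (-4)·(-3) + 3·(1) = 33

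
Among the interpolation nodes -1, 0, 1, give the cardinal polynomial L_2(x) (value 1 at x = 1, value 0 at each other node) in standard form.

L_2(x) = (1/2)x^2 + (1/2)x

L_2(x) = (x + 1)x / [(2)·(1)]
       = (x^2 + x) / (2)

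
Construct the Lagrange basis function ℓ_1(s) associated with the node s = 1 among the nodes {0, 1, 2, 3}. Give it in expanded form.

ℓ_1(s) = s(s - 2)(s - 3) / [(1)·(-1)·(-2)]
       = (s^3 - 5s^2 + 6s) / (2)

ℓ_1(s) = (1/2)s^3 - (5/2)s^2 + 3s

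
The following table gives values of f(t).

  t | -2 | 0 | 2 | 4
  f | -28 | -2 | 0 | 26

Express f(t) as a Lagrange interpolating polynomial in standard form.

L_0(t) = t(t - 2)(t - 4) / [-48] = -(1/48)t^3 + (1/8)t^2 - (1/6)t
L_1(t) = (t + 2)(t - 2)(t - 4) / [16] = (1/16)t^3 - (1/4)t^2 - (1/4)t + 1
L_2(t) = (t + 2)t(t - 4) / [-16] = -(1/16)t^3 + (1/8)t^2 + (1/2)t
L_3(t) = (t + 2)t(t - 2) / [48] = (1/48)t^3 - (1/12)t
f(t) = (-28)·L_0 + (-2)·L_1 + 0·L_2 + 26·L_3
  (-28)·L_0(t) = (7/12)t^3 - (7/2)t^2 + (14/3)t
  (-2)·L_1(t) = -(1/8)t^3 + (1/2)t^2 + (1/2)t - 2
  0·L_2(t) = 0
  26·L_3(t) = (13/24)t^3 - (13/6)t
Adding term by term: t^3 - 3t^2 + 3t - 2

f(t) = t^3 - 3t^2 + 3t - 2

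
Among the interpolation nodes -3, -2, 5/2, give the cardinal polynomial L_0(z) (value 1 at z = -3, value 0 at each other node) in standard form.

L_0(z) = (z + 2)(z - 5/2) / [(-1)·(-11/2)]
       = (z^2 - (1/2)z - 5) / (11/2)

L_0(z) = (2/11)z^2 - (1/11)z - 10/11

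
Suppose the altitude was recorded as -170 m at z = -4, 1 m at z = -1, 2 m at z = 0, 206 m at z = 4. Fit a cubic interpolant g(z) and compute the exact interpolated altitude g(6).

680

Evaluate each Lagrange basis at z = 6:
L_0(6) = (7)·(6)·(2)/[(-3)·(-4)·(-8)] = -7/8
L_1(6) = (10)·(6)·(2)/[(3)·(-1)·(-5)] = 8
L_2(6) = (10)·(7)·(2)/[(4)·(1)·(-4)] = -35/4
L_3(6) = (10)·(7)·(6)/[(8)·(5)·(4)] = 21/8
Sum: (-170)·(-7/8) + 1·(8) + 2·(-35/4) + 206·(21/8) = 680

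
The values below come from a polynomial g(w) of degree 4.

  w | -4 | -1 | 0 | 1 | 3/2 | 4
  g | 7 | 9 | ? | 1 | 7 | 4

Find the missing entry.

The 5 known values determine g uniquely (degree ≤ 4).
L_0(0) = (1)·(-1)·(-3/2)·(-4)/[(-3)·(-5)·(-11/2)·(-8)] = -1/110
L_1(0) = (4)·(-1)·(-3/2)·(-4)/[(3)·(-2)·(-5/2)·(-5)] = 8/25
L_2(0) = (4)·(1)·(-3/2)·(-4)/[(5)·(2)·(-1/2)·(-3)] = 8/5
L_3(0) = (4)·(1)·(-1)·(-4)/[(11/2)·(5/2)·(1/2)·(-5/2)] = -256/275
L_4(0) = (4)·(1)·(-1)·(-3/2)/[(8)·(5)·(3)·(5/2)] = 1/50
Sum: 7·(-1/110) + 9·(8/25) + 1·(8/5) + 7·(-256/275) + 4·(1/50) = -101/50

-101/50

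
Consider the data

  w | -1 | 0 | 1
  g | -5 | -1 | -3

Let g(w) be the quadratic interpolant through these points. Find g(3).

-25

L_0(3) = (3)·(2)/[(-1)·(-2)] = 3
L_1(3) = (4)·(2)/[(1)·(-1)] = -8
L_2(3) = (4)·(3)/[(2)·(1)] = 6
Sum: (-5)·(3) + (-1)·(-8) + (-3)·(6) = -25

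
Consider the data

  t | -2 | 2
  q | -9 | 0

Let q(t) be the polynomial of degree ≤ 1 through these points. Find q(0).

L_0(0) = (-2)/[(-4)] = 1/2
L_1(0) = (2)/[(4)] = 1/2
Sum: (-9)·(1/2) + 0 = -9/2

-9/2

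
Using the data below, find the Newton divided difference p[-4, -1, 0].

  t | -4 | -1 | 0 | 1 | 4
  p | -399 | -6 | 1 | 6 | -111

-31

p[-4,-1] = (-6 - (-399)) / (-1 - (-4)) = 131
p[-1,0] = (1 - (-6)) / (0 - (-1)) = 7
p[-4,-1,0] = (7 - 131) / (0 - (-4)) = -31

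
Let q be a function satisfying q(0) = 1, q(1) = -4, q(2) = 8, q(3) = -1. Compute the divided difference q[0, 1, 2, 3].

q[0,1] = (-4 - 1) / (1 - 0) = -5
q[1,2] = (8 - (-4)) / (2 - 1) = 12
q[2,3] = (-1 - 8) / (3 - 2) = -9
q[0,1,2] = (12 - (-5)) / (2 - 0) = 17/2
q[1,2,3] = (-9 - 12) / (3 - 1) = -21/2
q[0,1,2,3] = (-21/2 - 17/2) / (3 - 0) = -19/3

-19/3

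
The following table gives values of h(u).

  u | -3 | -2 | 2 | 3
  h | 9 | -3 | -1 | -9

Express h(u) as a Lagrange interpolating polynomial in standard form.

L_0(u) = (u + 2)(u - 2)(u - 3) / [-30] = -(1/30)u^3 + (1/10)u^2 + (2/15)u - 2/5
L_1(u) = (u + 3)(u - 2)(u - 3) / [20] = (1/20)u^3 - (1/10)u^2 - (9/20)u + 9/10
L_2(u) = (u + 3)(u + 2)(u - 3) / [-20] = -(1/20)u^3 - (1/10)u^2 + (9/20)u + 9/10
L_3(u) = (u + 3)(u + 2)(u - 2) / [30] = (1/30)u^3 + (1/10)u^2 - (2/15)u - 2/5
h(u) = 9·L_0 + (-3)·L_1 + (-1)·L_2 + (-9)·L_3
  9·L_0(u) = -(3/10)u^3 + (9/10)u^2 + (6/5)u - 18/5
  (-3)·L_1(u) = -(3/20)u^3 + (3/10)u^2 + (27/20)u - 27/10
  (-1)·L_2(u) = (1/20)u^3 + (1/10)u^2 - (9/20)u - 9/10
  (-9)·L_3(u) = -(3/10)u^3 - (9/10)u^2 + (6/5)u + 18/5
Adding term by term: -(7/10)u^3 + (2/5)u^2 + (33/10)u - 18/5

h(u) = -(7/10)u^3 + (2/5)u^2 + (33/10)u - 18/5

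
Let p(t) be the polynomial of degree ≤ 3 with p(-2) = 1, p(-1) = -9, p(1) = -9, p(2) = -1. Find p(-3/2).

Using Newton's divided-difference form:
p[-2,-1] = (-9 - 1) / (-1 - (-2)) = -10
p[-1,1] = (-9 - (-9)) / (1 - (-1)) = 0
p[1,2] = (-1 - (-9)) / (2 - 1) = 8
p[-2,-1,1] = (0 - (-10)) / (1 - (-2)) = 10/3
p[-1,1,2] = (8 - 0) / (2 - (-1)) = 8/3
p[-2,-1,1,2] = (8/3 - 10/3) / (2 - (-2)) = -1/6
p(-3/2) = 1 + (-10)·(1/2) + (10/3)·(1/2)·(-1/2) + (-1/6)·(1/2)·(-1/2)·(-5/2) = -79/16

-79/16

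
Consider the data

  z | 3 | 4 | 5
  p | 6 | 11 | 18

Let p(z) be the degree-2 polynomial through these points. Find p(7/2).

33/4

Using Newton's divided-difference form:
p[3,4] = (11 - 6) / (4 - 3) = 5
p[4,5] = (18 - 11) / (5 - 4) = 7
p[3,4,5] = (7 - 5) / (5 - 3) = 1
p(7/2) = 6 + 5·(1/2) + 1·(1/2)·(-1/2) = 33/4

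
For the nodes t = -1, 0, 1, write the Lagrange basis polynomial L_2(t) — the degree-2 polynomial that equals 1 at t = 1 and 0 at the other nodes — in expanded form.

L_2(t) = (t + 1)t / [(2)·(1)]
       = (t^2 + t) / (2)

L_2(t) = (1/2)t^2 + (1/2)t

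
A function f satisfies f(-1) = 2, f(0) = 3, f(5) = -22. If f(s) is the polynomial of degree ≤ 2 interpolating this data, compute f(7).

-46

Using Newton's divided-difference form:
f[-1,0] = (3 - 2) / (0 - (-1)) = 1
f[0,5] = (-22 - 3) / (5 - 0) = -5
f[-1,0,5] = (-5 - 1) / (5 - (-1)) = -1
f(7) = 2 + 1·(8) + (-1)·(8)·(7) = -46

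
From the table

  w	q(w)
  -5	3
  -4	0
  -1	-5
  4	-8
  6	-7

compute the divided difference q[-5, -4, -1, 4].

-1/45

q[-5,-4] = (0 - 3) / (-4 - (-5)) = -3
q[-4,-1] = (-5 - 0) / (-1 - (-4)) = -5/3
q[-1,4] = (-8 - (-5)) / (4 - (-1)) = -3/5
q[-5,-4,-1] = (-5/3 - (-3)) / (-1 - (-5)) = 1/3
q[-4,-1,4] = (-3/5 - (-5/3)) / (4 - (-4)) = 2/15
q[-5,-4,-1,4] = (2/15 - 1/3) / (4 - (-5)) = -1/45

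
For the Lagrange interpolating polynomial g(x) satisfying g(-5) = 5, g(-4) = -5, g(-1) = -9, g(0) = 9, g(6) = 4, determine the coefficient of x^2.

L_0(x) = (x + 4)(x + 1)x(x - 6) / [220] = (1/220)x^4 - (1/220)x^3 - (13/110)x^2 - (6/55)x
L_1(x) = (x + 5)(x + 1)x(x - 6) / [-120] = -(1/120)x^4 + (31/120)x^2 + (1/4)x
L_2(x) = (x + 5)(x + 4)x(x - 6) / [84] = (1/84)x^4 + (1/28)x^3 - (17/42)x^2 - (10/7)x
L_3(x) = (x + 5)(x + 4)(x + 1)(x - 6) / [-120] = -(1/120)x^4 - (1/30)x^3 + (31/120)x^2 + (77/60)x + 1
L_4(x) = (x + 5)(x + 4)(x + 1)x / [4620] = (1/4620)x^4 + (1/462)x^3 + (29/4620)x^2 + (1/231)x
g(x) = 5·L_0 + (-5)·L_1 + (-9)·L_2 + 9·L_3 + 4·L_4
Only the coefficient of x^2 is needed; take it from each L_i and combine:
5·(-13/110) + (-5)·(31/120) + (-9)·(-17/42) + 9·(31/120) + 4·(29/4620) = 633/154

633/154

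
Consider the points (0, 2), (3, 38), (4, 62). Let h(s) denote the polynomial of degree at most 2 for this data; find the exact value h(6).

128

Evaluate each Lagrange basis at s = 6:
L_0(6) = (3)·(2)/[(-3)·(-4)] = 1/2
L_1(6) = (6)·(2)/[(3)·(-1)] = -4
L_2(6) = (6)·(3)/[(4)·(1)] = 9/2
Sum: 2·(1/2) + 38·(-4) + 62·(9/2) = 128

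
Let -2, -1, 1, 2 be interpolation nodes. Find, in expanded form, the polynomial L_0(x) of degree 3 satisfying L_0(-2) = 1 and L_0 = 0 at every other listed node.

L_0(x) = (x + 1)(x - 1)(x - 2) / [(-1)·(-3)·(-4)]
       = (x^3 - 2x^2 - x + 2) / (-12)

L_0(x) = -(1/12)x^3 + (1/6)x^2 + (1/12)x - 1/6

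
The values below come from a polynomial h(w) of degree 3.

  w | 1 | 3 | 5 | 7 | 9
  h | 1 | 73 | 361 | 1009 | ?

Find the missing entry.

2161

The 4 known values determine h uniquely (degree ≤ 3).
L_0(9) = (6)·(4)·(2)/[(-2)·(-4)·(-6)] = -1
L_1(9) = (8)·(4)·(2)/[(2)·(-2)·(-4)] = 4
L_2(9) = (8)·(6)·(2)/[(4)·(2)·(-2)] = -6
L_3(9) = (8)·(6)·(4)/[(6)·(4)·(2)] = 4
Sum: 1·(-1) + 73·(4) + 361·(-6) + 1009·(4) = 2161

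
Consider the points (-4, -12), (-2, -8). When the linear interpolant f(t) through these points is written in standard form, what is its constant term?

-4

Build the Lagrange basis polynomials:
L_0(t) = (t + 2) / [-2] = -(1/2)t - 1
L_1(t) = (t + 4) / [2] = (1/2)t + 2
f(t) = (-12)·L_0 + (-8)·L_1
Only the constant term is needed; take it from each L_i and combine:
(-12)·(-1) + (-8)·(2) = -4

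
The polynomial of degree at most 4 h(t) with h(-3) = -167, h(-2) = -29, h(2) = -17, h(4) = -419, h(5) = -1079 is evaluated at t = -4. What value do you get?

Using Newton's divided-difference form:
h[-3,-2] = (-29 - (-167)) / (-2 - (-3)) = 138
h[-2,2] = (-17 - (-29)) / (2 - (-2)) = 3
h[2,4] = (-419 - (-17)) / (4 - 2) = -201
h[4,5] = (-1079 - (-419)) / (5 - 4) = -660
h[-3,-2,2] = (3 - 138) / (2 - (-3)) = -27
h[-2,2,4] = (-201 - 3) / (4 - (-2)) = -34
h[2,4,5] = (-660 - (-201)) / (5 - 2) = -153
h[-3,-2,2,4] = (-34 - (-27)) / (4 - (-3)) = -1
h[-2,2,4,5] = (-153 - (-34)) / (5 - (-2)) = -17
h[-3,-2,2,4,5] = (-17 - (-1)) / (5 - (-3)) = -2
h(-4) = -167 + 138·(-1) + (-27)·(-1)·(-2) + (-1)·(-1)·(-2)·(-6) + (-2)·(-1)·(-2)·(-6)·(-8) = -539

-539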